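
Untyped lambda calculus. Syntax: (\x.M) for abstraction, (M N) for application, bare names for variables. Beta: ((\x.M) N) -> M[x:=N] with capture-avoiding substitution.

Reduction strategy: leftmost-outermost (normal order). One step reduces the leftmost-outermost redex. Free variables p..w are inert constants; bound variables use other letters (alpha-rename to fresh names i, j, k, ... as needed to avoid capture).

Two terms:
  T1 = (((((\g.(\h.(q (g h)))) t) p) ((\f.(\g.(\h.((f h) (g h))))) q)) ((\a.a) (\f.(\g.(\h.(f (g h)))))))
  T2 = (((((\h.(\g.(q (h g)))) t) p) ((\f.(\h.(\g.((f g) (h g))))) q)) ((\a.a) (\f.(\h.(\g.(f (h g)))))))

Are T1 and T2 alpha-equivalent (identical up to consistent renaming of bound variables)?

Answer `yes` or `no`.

Answer: yes

Derivation:
Term 1: (((((\g.(\h.(q (g h)))) t) p) ((\f.(\g.(\h.((f h) (g h))))) q)) ((\a.a) (\f.(\g.(\h.(f (g h)))))))
Term 2: (((((\h.(\g.(q (h g)))) t) p) ((\f.(\h.(\g.((f g) (h g))))) q)) ((\a.a) (\f.(\h.(\g.(f (h g)))))))
Alpha-equivalence: compare structure up to binder renaming.
Result: True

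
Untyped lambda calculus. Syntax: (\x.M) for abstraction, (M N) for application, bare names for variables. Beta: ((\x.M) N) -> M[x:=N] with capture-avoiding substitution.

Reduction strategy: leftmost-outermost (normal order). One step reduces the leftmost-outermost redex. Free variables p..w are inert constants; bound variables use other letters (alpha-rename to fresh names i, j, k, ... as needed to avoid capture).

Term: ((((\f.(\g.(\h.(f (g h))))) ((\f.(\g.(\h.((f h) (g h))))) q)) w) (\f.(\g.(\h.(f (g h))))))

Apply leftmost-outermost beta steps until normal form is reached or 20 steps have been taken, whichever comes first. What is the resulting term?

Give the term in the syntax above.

Step 0: ((((\f.(\g.(\h.(f (g h))))) ((\f.(\g.(\h.((f h) (g h))))) q)) w) (\f.(\g.(\h.(f (g h))))))
Step 1: (((\g.(\h.(((\f.(\g.(\h.((f h) (g h))))) q) (g h)))) w) (\f.(\g.(\h.(f (g h))))))
Step 2: ((\h.(((\f.(\g.(\h.((f h) (g h))))) q) (w h))) (\f.(\g.(\h.(f (g h))))))
Step 3: (((\f.(\g.(\h.((f h) (g h))))) q) (w (\f.(\g.(\h.(f (g h)))))))
Step 4: ((\g.(\h.((q h) (g h)))) (w (\f.(\g.(\h.(f (g h)))))))
Step 5: (\h.((q h) ((w (\f.(\g.(\h.(f (g h)))))) h)))

Answer: (\h.((q h) ((w (\f.(\g.(\h.(f (g h)))))) h)))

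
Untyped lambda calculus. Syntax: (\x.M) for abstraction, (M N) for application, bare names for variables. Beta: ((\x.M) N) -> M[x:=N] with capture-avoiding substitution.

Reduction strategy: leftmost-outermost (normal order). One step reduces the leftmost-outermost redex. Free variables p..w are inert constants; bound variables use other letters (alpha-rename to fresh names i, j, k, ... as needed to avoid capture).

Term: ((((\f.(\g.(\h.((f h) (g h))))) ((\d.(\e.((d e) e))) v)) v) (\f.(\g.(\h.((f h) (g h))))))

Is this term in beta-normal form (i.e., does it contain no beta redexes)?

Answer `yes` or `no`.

Term: ((((\f.(\g.(\h.((f h) (g h))))) ((\d.(\e.((d e) e))) v)) v) (\f.(\g.(\h.((f h) (g h))))))
Found 2 beta redex(es).

Answer: no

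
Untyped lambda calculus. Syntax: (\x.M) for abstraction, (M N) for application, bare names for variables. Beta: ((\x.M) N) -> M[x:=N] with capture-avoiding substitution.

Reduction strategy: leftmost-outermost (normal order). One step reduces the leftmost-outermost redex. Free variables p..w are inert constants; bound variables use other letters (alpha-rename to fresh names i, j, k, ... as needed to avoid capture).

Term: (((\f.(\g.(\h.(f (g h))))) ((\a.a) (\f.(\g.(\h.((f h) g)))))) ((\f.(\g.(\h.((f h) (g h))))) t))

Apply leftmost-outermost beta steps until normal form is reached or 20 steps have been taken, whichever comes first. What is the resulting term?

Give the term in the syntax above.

Step 0: (((\f.(\g.(\h.(f (g h))))) ((\a.a) (\f.(\g.(\h.((f h) g)))))) ((\f.(\g.(\h.((f h) (g h))))) t))
Step 1: ((\g.(\h.(((\a.a) (\f.(\g.(\h.((f h) g))))) (g h)))) ((\f.(\g.(\h.((f h) (g h))))) t))
Step 2: (\h.(((\a.a) (\f.(\g.(\h.((f h) g))))) (((\f.(\g.(\h.((f h) (g h))))) t) h)))
Step 3: (\h.((\f.(\g.(\h.((f h) g)))) (((\f.(\g.(\h.((f h) (g h))))) t) h)))
Step 4: (\h.(\g.(\i.(((((\f.(\g.(\h.((f h) (g h))))) t) h) i) g))))
Step 5: (\h.(\g.(\i.((((\g.(\h.((t h) (g h)))) h) i) g))))
Step 6: (\h.(\g.(\i.(((\i.((t i) (h i))) i) g))))
Step 7: (\h.(\g.(\i.(((t i) (h i)) g))))

Answer: (\h.(\g.(\i.(((t i) (h i)) g))))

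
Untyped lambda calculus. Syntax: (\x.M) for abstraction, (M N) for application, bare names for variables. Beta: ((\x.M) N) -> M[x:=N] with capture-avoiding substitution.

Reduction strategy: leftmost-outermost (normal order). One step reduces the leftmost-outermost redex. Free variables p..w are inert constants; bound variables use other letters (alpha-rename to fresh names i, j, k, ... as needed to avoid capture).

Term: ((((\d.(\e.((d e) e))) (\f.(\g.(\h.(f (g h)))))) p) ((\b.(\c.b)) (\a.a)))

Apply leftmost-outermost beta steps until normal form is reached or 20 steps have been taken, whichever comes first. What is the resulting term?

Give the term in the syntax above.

Answer: (p (p (\c.(\a.a))))

Derivation:
Step 0: ((((\d.(\e.((d e) e))) (\f.(\g.(\h.(f (g h)))))) p) ((\b.(\c.b)) (\a.a)))
Step 1: (((\e.(((\f.(\g.(\h.(f (g h))))) e) e)) p) ((\b.(\c.b)) (\a.a)))
Step 2: ((((\f.(\g.(\h.(f (g h))))) p) p) ((\b.(\c.b)) (\a.a)))
Step 3: (((\g.(\h.(p (g h)))) p) ((\b.(\c.b)) (\a.a)))
Step 4: ((\h.(p (p h))) ((\b.(\c.b)) (\a.a)))
Step 5: (p (p ((\b.(\c.b)) (\a.a))))
Step 6: (p (p (\c.(\a.a))))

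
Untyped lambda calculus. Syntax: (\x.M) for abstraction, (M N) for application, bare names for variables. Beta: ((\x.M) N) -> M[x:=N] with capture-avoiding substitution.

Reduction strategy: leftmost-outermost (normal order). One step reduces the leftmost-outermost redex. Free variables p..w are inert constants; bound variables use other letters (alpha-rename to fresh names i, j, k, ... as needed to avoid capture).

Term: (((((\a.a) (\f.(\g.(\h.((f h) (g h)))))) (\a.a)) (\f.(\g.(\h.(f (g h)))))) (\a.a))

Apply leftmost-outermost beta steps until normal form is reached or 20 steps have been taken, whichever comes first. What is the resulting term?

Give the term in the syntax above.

Step 0: (((((\a.a) (\f.(\g.(\h.((f h) (g h)))))) (\a.a)) (\f.(\g.(\h.(f (g h)))))) (\a.a))
Step 1: ((((\f.(\g.(\h.((f h) (g h))))) (\a.a)) (\f.(\g.(\h.(f (g h)))))) (\a.a))
Step 2: (((\g.(\h.(((\a.a) h) (g h)))) (\f.(\g.(\h.(f (g h)))))) (\a.a))
Step 3: ((\h.(((\a.a) h) ((\f.(\g.(\h.(f (g h))))) h))) (\a.a))
Step 4: (((\a.a) (\a.a)) ((\f.(\g.(\h.(f (g h))))) (\a.a)))
Step 5: ((\a.a) ((\f.(\g.(\h.(f (g h))))) (\a.a)))
Step 6: ((\f.(\g.(\h.(f (g h))))) (\a.a))
Step 7: (\g.(\h.((\a.a) (g h))))
Step 8: (\g.(\h.(g h)))

Answer: (\g.(\h.(g h)))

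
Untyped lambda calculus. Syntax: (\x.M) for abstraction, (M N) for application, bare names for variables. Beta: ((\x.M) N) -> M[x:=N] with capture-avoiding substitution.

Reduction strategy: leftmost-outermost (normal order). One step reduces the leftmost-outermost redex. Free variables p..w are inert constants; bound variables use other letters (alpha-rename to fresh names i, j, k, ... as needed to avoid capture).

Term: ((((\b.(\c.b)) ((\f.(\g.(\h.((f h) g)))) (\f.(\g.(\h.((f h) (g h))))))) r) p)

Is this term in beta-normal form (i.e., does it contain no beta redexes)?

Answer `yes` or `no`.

Answer: no

Derivation:
Term: ((((\b.(\c.b)) ((\f.(\g.(\h.((f h) g)))) (\f.(\g.(\h.((f h) (g h))))))) r) p)
Found 2 beta redex(es).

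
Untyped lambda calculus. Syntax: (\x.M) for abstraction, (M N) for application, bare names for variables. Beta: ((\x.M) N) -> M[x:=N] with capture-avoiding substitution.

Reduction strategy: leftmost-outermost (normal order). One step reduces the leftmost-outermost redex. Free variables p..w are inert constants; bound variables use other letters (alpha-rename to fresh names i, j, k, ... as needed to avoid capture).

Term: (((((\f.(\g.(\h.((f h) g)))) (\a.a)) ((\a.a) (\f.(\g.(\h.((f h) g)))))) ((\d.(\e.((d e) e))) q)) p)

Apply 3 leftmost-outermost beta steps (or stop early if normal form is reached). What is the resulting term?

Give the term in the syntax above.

Step 0: (((((\f.(\g.(\h.((f h) g)))) (\a.a)) ((\a.a) (\f.(\g.(\h.((f h) g)))))) ((\d.(\e.((d e) e))) q)) p)
Step 1: ((((\g.(\h.(((\a.a) h) g))) ((\a.a) (\f.(\g.(\h.((f h) g)))))) ((\d.(\e.((d e) e))) q)) p)
Step 2: (((\h.(((\a.a) h) ((\a.a) (\f.(\g.(\h.((f h) g))))))) ((\d.(\e.((d e) e))) q)) p)
Step 3: ((((\a.a) ((\d.(\e.((d e) e))) q)) ((\a.a) (\f.(\g.(\h.((f h) g)))))) p)

Answer: ((((\a.a) ((\d.(\e.((d e) e))) q)) ((\a.a) (\f.(\g.(\h.((f h) g)))))) p)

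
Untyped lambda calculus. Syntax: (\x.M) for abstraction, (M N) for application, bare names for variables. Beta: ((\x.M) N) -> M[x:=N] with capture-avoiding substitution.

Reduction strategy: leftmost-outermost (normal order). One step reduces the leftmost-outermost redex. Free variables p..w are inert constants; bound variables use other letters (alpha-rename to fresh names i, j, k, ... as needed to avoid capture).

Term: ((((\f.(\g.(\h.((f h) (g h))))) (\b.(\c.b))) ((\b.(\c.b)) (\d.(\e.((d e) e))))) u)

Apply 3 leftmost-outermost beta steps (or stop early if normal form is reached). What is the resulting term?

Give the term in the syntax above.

Step 0: ((((\f.(\g.(\h.((f h) (g h))))) (\b.(\c.b))) ((\b.(\c.b)) (\d.(\e.((d e) e))))) u)
Step 1: (((\g.(\h.(((\b.(\c.b)) h) (g h)))) ((\b.(\c.b)) (\d.(\e.((d e) e))))) u)
Step 2: ((\h.(((\b.(\c.b)) h) (((\b.(\c.b)) (\d.(\e.((d e) e)))) h))) u)
Step 3: (((\b.(\c.b)) u) (((\b.(\c.b)) (\d.(\e.((d e) e)))) u))

Answer: (((\b.(\c.b)) u) (((\b.(\c.b)) (\d.(\e.((d e) e)))) u))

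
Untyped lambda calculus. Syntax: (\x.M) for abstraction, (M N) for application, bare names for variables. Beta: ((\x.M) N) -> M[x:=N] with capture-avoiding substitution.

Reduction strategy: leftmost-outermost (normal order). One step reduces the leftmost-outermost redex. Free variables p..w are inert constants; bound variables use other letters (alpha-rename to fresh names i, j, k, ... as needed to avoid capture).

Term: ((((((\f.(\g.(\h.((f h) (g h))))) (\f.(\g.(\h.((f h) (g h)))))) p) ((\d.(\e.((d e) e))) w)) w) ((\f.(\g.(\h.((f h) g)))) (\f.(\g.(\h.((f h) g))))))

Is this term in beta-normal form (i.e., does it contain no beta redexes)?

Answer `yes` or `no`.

Answer: no

Derivation:
Term: ((((((\f.(\g.(\h.((f h) (g h))))) (\f.(\g.(\h.((f h) (g h)))))) p) ((\d.(\e.((d e) e))) w)) w) ((\f.(\g.(\h.((f h) g)))) (\f.(\g.(\h.((f h) g))))))
Found 3 beta redex(es).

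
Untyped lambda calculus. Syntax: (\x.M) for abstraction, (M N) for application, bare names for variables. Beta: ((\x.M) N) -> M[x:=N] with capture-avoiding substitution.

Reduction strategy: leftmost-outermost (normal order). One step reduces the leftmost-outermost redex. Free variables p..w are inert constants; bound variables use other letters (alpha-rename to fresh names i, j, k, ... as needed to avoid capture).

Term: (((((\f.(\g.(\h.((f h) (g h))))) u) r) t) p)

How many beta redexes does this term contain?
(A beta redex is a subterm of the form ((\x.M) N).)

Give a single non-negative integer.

Term: (((((\f.(\g.(\h.((f h) (g h))))) u) r) t) p)
  Redex: ((\f.(\g.(\h.((f h) (g h))))) u)
Total redexes: 1

Answer: 1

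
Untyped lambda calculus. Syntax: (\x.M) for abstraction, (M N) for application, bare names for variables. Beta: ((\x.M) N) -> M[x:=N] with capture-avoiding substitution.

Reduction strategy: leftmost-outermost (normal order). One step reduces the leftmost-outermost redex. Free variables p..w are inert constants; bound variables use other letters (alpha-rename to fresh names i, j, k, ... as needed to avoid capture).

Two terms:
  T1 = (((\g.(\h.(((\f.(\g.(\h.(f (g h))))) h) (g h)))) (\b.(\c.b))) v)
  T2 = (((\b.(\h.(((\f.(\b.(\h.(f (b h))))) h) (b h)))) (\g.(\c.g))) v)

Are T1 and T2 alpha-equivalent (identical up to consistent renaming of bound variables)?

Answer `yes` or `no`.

Term 1: (((\g.(\h.(((\f.(\g.(\h.(f (g h))))) h) (g h)))) (\b.(\c.b))) v)
Term 2: (((\b.(\h.(((\f.(\b.(\h.(f (b h))))) h) (b h)))) (\g.(\c.g))) v)
Alpha-equivalence: compare structure up to binder renaming.
Result: True

Answer: yes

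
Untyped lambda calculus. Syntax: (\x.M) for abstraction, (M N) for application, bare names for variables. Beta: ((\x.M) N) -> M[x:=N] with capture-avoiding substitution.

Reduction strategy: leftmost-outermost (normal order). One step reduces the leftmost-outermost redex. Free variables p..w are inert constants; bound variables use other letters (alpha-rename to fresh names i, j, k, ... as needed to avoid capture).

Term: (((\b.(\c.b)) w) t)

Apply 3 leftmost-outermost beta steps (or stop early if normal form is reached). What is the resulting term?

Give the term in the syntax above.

Answer: w

Derivation:
Step 0: (((\b.(\c.b)) w) t)
Step 1: ((\c.w) t)
Step 2: w
Step 3: (normal form reached)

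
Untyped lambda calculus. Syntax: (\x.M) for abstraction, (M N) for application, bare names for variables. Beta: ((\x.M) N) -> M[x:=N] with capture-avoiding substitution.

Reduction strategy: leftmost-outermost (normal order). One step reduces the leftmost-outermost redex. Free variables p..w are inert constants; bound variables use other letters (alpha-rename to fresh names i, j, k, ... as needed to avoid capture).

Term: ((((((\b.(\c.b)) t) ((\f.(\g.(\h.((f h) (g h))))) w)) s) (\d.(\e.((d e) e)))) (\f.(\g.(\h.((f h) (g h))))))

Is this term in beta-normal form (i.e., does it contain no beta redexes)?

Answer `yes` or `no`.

Answer: no

Derivation:
Term: ((((((\b.(\c.b)) t) ((\f.(\g.(\h.((f h) (g h))))) w)) s) (\d.(\e.((d e) e)))) (\f.(\g.(\h.((f h) (g h))))))
Found 2 beta redex(es).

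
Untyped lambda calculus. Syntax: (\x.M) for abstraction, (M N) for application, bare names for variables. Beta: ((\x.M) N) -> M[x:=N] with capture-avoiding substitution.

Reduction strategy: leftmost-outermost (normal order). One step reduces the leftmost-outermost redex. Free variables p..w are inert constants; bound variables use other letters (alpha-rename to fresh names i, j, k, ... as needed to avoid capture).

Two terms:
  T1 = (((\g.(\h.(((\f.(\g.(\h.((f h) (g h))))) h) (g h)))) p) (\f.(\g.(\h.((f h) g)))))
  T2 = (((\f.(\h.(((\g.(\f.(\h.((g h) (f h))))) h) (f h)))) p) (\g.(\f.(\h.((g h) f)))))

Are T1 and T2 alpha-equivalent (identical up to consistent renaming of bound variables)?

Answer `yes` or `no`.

Answer: yes

Derivation:
Term 1: (((\g.(\h.(((\f.(\g.(\h.((f h) (g h))))) h) (g h)))) p) (\f.(\g.(\h.((f h) g)))))
Term 2: (((\f.(\h.(((\g.(\f.(\h.((g h) (f h))))) h) (f h)))) p) (\g.(\f.(\h.((g h) f)))))
Alpha-equivalence: compare structure up to binder renaming.
Result: True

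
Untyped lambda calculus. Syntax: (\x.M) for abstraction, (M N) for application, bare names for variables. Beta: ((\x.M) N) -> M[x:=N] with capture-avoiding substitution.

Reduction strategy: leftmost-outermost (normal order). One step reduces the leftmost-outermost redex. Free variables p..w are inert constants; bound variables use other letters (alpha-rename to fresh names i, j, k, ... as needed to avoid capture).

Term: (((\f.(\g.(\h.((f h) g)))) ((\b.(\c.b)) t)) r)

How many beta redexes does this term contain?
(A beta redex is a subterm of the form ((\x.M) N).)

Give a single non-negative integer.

Term: (((\f.(\g.(\h.((f h) g)))) ((\b.(\c.b)) t)) r)
  Redex: ((\f.(\g.(\h.((f h) g)))) ((\b.(\c.b)) t))
  Redex: ((\b.(\c.b)) t)
Total redexes: 2

Answer: 2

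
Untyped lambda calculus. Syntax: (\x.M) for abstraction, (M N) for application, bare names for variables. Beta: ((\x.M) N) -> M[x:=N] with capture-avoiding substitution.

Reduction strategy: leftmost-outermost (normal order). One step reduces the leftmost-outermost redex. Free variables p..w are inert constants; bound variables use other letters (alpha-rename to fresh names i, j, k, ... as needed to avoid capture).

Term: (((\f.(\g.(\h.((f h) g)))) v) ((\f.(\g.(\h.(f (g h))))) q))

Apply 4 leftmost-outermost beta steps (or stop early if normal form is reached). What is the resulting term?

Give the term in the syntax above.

Step 0: (((\f.(\g.(\h.((f h) g)))) v) ((\f.(\g.(\h.(f (g h))))) q))
Step 1: ((\g.(\h.((v h) g))) ((\f.(\g.(\h.(f (g h))))) q))
Step 2: (\h.((v h) ((\f.(\g.(\h.(f (g h))))) q)))
Step 3: (\h.((v h) (\g.(\h.(q (g h))))))
Step 4: (normal form reached)

Answer: (\h.((v h) (\g.(\h.(q (g h))))))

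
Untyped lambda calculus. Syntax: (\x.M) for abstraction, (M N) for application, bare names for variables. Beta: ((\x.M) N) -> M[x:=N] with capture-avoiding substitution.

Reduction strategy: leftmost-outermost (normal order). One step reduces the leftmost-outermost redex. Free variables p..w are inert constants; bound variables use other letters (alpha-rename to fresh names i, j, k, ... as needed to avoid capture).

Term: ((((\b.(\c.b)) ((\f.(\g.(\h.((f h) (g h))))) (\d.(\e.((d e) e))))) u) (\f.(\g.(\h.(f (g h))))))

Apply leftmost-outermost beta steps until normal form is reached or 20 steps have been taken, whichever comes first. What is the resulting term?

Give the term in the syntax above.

Step 0: ((((\b.(\c.b)) ((\f.(\g.(\h.((f h) (g h))))) (\d.(\e.((d e) e))))) u) (\f.(\g.(\h.(f (g h))))))
Step 1: (((\c.((\f.(\g.(\h.((f h) (g h))))) (\d.(\e.((d e) e))))) u) (\f.(\g.(\h.(f (g h))))))
Step 2: (((\f.(\g.(\h.((f h) (g h))))) (\d.(\e.((d e) e)))) (\f.(\g.(\h.(f (g h))))))
Step 3: ((\g.(\h.(((\d.(\e.((d e) e))) h) (g h)))) (\f.(\g.(\h.(f (g h))))))
Step 4: (\h.(((\d.(\e.((d e) e))) h) ((\f.(\g.(\h.(f (g h))))) h)))
Step 5: (\h.((\e.((h e) e)) ((\f.(\g.(\h.(f (g h))))) h)))
Step 6: (\h.((h ((\f.(\g.(\h.(f (g h))))) h)) ((\f.(\g.(\h.(f (g h))))) h)))
Step 7: (\h.((h (\g.(\i.(h (g i))))) ((\f.(\g.(\h.(f (g h))))) h)))
Step 8: (\h.((h (\g.(\i.(h (g i))))) (\g.(\i.(h (g i))))))

Answer: (\h.((h (\g.(\i.(h (g i))))) (\g.(\i.(h (g i))))))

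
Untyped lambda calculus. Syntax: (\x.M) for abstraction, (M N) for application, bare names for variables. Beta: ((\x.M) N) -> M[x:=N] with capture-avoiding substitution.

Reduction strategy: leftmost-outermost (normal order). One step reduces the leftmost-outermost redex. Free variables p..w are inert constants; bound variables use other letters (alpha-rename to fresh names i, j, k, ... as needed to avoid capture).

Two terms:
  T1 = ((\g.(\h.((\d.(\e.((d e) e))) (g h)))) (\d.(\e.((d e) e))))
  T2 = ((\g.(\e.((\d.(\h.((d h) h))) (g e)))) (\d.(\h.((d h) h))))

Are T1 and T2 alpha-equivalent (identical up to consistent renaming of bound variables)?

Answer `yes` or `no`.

Answer: yes

Derivation:
Term 1: ((\g.(\h.((\d.(\e.((d e) e))) (g h)))) (\d.(\e.((d e) e))))
Term 2: ((\g.(\e.((\d.(\h.((d h) h))) (g e)))) (\d.(\h.((d h) h))))
Alpha-equivalence: compare structure up to binder renaming.
Result: True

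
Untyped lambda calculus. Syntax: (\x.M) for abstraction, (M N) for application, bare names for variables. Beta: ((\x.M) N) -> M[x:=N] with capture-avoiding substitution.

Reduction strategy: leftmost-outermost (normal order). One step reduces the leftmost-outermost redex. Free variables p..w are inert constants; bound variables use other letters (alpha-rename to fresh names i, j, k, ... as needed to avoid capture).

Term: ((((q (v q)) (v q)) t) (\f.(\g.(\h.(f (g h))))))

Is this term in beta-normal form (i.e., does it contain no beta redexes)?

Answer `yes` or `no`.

Term: ((((q (v q)) (v q)) t) (\f.(\g.(\h.(f (g h))))))
No beta redexes found.

Answer: yes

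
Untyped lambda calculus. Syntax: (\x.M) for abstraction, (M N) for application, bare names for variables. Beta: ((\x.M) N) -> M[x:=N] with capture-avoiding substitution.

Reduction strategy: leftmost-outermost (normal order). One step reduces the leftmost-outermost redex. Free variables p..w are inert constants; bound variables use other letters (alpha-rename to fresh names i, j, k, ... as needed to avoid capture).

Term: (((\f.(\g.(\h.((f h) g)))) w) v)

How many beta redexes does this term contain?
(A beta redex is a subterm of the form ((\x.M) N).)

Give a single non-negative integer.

Term: (((\f.(\g.(\h.((f h) g)))) w) v)
  Redex: ((\f.(\g.(\h.((f h) g)))) w)
Total redexes: 1

Answer: 1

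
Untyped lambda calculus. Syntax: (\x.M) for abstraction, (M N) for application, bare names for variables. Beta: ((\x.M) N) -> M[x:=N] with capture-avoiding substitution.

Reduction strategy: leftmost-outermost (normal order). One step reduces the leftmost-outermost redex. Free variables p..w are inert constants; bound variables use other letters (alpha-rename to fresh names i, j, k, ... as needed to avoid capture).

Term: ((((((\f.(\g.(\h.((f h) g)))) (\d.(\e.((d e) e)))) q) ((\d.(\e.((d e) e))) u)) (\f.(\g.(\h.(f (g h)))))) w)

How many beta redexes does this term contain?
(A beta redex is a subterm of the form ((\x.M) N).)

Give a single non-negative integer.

Term: ((((((\f.(\g.(\h.((f h) g)))) (\d.(\e.((d e) e)))) q) ((\d.(\e.((d e) e))) u)) (\f.(\g.(\h.(f (g h)))))) w)
  Redex: ((\f.(\g.(\h.((f h) g)))) (\d.(\e.((d e) e))))
  Redex: ((\d.(\e.((d e) e))) u)
Total redexes: 2

Answer: 2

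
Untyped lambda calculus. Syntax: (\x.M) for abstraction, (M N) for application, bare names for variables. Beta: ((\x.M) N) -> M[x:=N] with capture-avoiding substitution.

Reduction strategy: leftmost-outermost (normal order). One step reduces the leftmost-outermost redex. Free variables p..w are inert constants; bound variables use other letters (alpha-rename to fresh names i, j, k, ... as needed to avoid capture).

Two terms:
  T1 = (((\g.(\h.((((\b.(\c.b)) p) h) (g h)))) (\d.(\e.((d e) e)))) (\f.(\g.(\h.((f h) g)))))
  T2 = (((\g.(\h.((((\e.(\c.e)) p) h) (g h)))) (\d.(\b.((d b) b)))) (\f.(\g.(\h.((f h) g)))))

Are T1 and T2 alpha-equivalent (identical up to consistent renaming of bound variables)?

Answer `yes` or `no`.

Answer: yes

Derivation:
Term 1: (((\g.(\h.((((\b.(\c.b)) p) h) (g h)))) (\d.(\e.((d e) e)))) (\f.(\g.(\h.((f h) g)))))
Term 2: (((\g.(\h.((((\e.(\c.e)) p) h) (g h)))) (\d.(\b.((d b) b)))) (\f.(\g.(\h.((f h) g)))))
Alpha-equivalence: compare structure up to binder renaming.
Result: True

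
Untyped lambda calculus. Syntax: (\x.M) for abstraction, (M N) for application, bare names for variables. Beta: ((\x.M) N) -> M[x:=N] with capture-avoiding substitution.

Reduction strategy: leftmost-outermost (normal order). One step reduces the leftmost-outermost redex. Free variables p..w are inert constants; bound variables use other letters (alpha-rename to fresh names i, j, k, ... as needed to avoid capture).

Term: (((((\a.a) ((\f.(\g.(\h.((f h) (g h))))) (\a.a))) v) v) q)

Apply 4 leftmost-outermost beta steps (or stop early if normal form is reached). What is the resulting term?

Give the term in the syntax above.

Step 0: (((((\a.a) ((\f.(\g.(\h.((f h) (g h))))) (\a.a))) v) v) q)
Step 1: (((((\f.(\g.(\h.((f h) (g h))))) (\a.a)) v) v) q)
Step 2: ((((\g.(\h.(((\a.a) h) (g h)))) v) v) q)
Step 3: (((\h.(((\a.a) h) (v h))) v) q)
Step 4: ((((\a.a) v) (v v)) q)

Answer: ((((\a.a) v) (v v)) q)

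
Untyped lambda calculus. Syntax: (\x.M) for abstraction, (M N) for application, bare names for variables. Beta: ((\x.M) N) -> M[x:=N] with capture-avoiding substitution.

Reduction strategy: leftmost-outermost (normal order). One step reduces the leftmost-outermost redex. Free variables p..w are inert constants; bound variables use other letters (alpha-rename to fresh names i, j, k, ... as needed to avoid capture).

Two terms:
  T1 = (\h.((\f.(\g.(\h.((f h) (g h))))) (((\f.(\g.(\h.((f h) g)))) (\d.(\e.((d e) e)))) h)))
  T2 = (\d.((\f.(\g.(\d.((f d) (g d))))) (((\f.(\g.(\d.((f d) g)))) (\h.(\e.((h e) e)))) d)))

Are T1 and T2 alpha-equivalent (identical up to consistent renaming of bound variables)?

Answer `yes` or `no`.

Term 1: (\h.((\f.(\g.(\h.((f h) (g h))))) (((\f.(\g.(\h.((f h) g)))) (\d.(\e.((d e) e)))) h)))
Term 2: (\d.((\f.(\g.(\d.((f d) (g d))))) (((\f.(\g.(\d.((f d) g)))) (\h.(\e.((h e) e)))) d)))
Alpha-equivalence: compare structure up to binder renaming.
Result: True

Answer: yes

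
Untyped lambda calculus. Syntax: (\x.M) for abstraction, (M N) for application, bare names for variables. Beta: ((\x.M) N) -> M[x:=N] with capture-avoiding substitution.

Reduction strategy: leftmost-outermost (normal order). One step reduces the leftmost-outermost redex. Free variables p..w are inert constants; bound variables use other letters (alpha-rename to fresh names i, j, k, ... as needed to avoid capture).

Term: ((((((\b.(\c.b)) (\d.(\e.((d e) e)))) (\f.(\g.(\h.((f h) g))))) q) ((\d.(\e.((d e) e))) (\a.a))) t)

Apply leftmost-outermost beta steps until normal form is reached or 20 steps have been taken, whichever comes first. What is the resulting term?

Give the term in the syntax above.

Answer: (((q (\e.(e e))) (\e.(e e))) t)

Derivation:
Step 0: ((((((\b.(\c.b)) (\d.(\e.((d e) e)))) (\f.(\g.(\h.((f h) g))))) q) ((\d.(\e.((d e) e))) (\a.a))) t)
Step 1: (((((\c.(\d.(\e.((d e) e)))) (\f.(\g.(\h.((f h) g))))) q) ((\d.(\e.((d e) e))) (\a.a))) t)
Step 2: ((((\d.(\e.((d e) e))) q) ((\d.(\e.((d e) e))) (\a.a))) t)
Step 3: (((\e.((q e) e)) ((\d.(\e.((d e) e))) (\a.a))) t)
Step 4: (((q ((\d.(\e.((d e) e))) (\a.a))) ((\d.(\e.((d e) e))) (\a.a))) t)
Step 5: (((q (\e.(((\a.a) e) e))) ((\d.(\e.((d e) e))) (\a.a))) t)
Step 6: (((q (\e.(e e))) ((\d.(\e.((d e) e))) (\a.a))) t)
Step 7: (((q (\e.(e e))) (\e.(((\a.a) e) e))) t)
Step 8: (((q (\e.(e e))) (\e.(e e))) t)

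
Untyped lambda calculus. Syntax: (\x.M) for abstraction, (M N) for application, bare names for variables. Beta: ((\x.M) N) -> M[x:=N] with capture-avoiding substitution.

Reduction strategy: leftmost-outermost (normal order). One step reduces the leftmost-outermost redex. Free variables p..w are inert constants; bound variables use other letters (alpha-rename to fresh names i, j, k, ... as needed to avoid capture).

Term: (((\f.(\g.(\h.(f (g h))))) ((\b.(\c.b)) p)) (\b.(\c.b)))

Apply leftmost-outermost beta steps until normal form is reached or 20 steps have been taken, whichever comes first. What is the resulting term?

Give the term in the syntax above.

Answer: (\h.p)

Derivation:
Step 0: (((\f.(\g.(\h.(f (g h))))) ((\b.(\c.b)) p)) (\b.(\c.b)))
Step 1: ((\g.(\h.(((\b.(\c.b)) p) (g h)))) (\b.(\c.b)))
Step 2: (\h.(((\b.(\c.b)) p) ((\b.(\c.b)) h)))
Step 3: (\h.((\c.p) ((\b.(\c.b)) h)))
Step 4: (\h.p)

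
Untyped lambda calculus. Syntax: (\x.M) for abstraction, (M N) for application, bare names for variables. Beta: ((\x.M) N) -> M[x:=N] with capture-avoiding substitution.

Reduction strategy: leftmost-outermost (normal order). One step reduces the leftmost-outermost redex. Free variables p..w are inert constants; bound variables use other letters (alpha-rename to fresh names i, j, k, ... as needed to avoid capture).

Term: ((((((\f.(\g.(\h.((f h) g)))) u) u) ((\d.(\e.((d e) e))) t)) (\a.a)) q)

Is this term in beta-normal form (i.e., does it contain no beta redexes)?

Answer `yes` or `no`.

Term: ((((((\f.(\g.(\h.((f h) g)))) u) u) ((\d.(\e.((d e) e))) t)) (\a.a)) q)
Found 2 beta redex(es).

Answer: no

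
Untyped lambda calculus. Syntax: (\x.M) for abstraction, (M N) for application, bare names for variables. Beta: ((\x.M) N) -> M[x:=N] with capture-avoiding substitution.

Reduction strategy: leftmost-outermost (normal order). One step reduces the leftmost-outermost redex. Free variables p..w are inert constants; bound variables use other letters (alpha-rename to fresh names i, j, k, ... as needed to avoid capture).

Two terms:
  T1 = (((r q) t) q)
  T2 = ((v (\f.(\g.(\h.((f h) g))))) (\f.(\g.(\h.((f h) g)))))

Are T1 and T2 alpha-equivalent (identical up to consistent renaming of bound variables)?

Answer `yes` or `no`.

Answer: no

Derivation:
Term 1: (((r q) t) q)
Term 2: ((v (\f.(\g.(\h.((f h) g))))) (\f.(\g.(\h.((f h) g)))))
Alpha-equivalence: compare structure up to binder renaming.
Result: False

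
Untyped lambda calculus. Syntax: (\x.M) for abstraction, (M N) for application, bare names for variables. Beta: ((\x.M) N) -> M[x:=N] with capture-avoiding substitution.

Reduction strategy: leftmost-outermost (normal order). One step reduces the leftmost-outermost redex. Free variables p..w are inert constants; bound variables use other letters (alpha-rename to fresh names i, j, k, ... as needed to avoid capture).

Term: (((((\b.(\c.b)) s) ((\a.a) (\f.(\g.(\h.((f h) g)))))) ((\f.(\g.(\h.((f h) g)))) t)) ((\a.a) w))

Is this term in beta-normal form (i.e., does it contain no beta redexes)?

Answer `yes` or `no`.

Term: (((((\b.(\c.b)) s) ((\a.a) (\f.(\g.(\h.((f h) g)))))) ((\f.(\g.(\h.((f h) g)))) t)) ((\a.a) w))
Found 4 beta redex(es).

Answer: no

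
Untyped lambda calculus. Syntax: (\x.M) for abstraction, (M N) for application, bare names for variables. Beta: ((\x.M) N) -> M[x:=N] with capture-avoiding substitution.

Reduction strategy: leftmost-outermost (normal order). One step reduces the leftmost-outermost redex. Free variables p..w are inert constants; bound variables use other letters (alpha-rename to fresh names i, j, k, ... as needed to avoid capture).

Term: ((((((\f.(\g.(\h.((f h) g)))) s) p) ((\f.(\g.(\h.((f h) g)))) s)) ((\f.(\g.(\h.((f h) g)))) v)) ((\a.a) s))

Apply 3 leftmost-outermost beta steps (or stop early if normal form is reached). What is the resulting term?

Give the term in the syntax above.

Step 0: ((((((\f.(\g.(\h.((f h) g)))) s) p) ((\f.(\g.(\h.((f h) g)))) s)) ((\f.(\g.(\h.((f h) g)))) v)) ((\a.a) s))
Step 1: (((((\g.(\h.((s h) g))) p) ((\f.(\g.(\h.((f h) g)))) s)) ((\f.(\g.(\h.((f h) g)))) v)) ((\a.a) s))
Step 2: ((((\h.((s h) p)) ((\f.(\g.(\h.((f h) g)))) s)) ((\f.(\g.(\h.((f h) g)))) v)) ((\a.a) s))
Step 3: ((((s ((\f.(\g.(\h.((f h) g)))) s)) p) ((\f.(\g.(\h.((f h) g)))) v)) ((\a.a) s))

Answer: ((((s ((\f.(\g.(\h.((f h) g)))) s)) p) ((\f.(\g.(\h.((f h) g)))) v)) ((\a.a) s))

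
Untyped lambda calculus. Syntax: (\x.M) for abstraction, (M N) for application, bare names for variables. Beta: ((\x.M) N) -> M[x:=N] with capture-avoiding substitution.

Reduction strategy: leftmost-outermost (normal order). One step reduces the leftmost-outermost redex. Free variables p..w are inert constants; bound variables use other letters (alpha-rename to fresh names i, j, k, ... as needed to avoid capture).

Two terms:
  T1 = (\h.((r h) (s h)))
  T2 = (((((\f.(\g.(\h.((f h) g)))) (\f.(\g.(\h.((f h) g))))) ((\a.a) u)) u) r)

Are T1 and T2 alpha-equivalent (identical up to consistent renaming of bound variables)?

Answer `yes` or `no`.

Answer: no

Derivation:
Term 1: (\h.((r h) (s h)))
Term 2: (((((\f.(\g.(\h.((f h) g)))) (\f.(\g.(\h.((f h) g))))) ((\a.a) u)) u) r)
Alpha-equivalence: compare structure up to binder renaming.
Result: False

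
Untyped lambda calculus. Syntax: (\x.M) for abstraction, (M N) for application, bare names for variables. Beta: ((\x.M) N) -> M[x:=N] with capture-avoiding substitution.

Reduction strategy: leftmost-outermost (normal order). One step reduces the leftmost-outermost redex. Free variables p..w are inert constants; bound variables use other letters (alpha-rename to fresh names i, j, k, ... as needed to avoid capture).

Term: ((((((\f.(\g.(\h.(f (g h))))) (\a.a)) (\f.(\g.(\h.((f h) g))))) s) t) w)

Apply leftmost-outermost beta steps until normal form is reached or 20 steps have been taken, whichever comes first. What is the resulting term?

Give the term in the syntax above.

Step 0: ((((((\f.(\g.(\h.(f (g h))))) (\a.a)) (\f.(\g.(\h.((f h) g))))) s) t) w)
Step 1: (((((\g.(\h.((\a.a) (g h)))) (\f.(\g.(\h.((f h) g))))) s) t) w)
Step 2: ((((\h.((\a.a) ((\f.(\g.(\h.((f h) g)))) h))) s) t) w)
Step 3: ((((\a.a) ((\f.(\g.(\h.((f h) g)))) s)) t) w)
Step 4: ((((\f.(\g.(\h.((f h) g)))) s) t) w)
Step 5: (((\g.(\h.((s h) g))) t) w)
Step 6: ((\h.((s h) t)) w)
Step 7: ((s w) t)

Answer: ((s w) t)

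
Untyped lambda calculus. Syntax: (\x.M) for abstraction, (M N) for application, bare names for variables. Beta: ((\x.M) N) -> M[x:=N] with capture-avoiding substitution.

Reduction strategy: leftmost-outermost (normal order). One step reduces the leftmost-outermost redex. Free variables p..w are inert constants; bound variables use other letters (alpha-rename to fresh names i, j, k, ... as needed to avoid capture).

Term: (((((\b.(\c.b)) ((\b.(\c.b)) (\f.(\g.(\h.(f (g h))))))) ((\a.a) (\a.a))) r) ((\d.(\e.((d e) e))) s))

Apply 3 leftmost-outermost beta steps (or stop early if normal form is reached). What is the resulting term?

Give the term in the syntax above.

Step 0: (((((\b.(\c.b)) ((\b.(\c.b)) (\f.(\g.(\h.(f (g h))))))) ((\a.a) (\a.a))) r) ((\d.(\e.((d e) e))) s))
Step 1: ((((\c.((\b.(\c.b)) (\f.(\g.(\h.(f (g h))))))) ((\a.a) (\a.a))) r) ((\d.(\e.((d e) e))) s))
Step 2: ((((\b.(\c.b)) (\f.(\g.(\h.(f (g h)))))) r) ((\d.(\e.((d e) e))) s))
Step 3: (((\c.(\f.(\g.(\h.(f (g h)))))) r) ((\d.(\e.((d e) e))) s))

Answer: (((\c.(\f.(\g.(\h.(f (g h)))))) r) ((\d.(\e.((d e) e))) s))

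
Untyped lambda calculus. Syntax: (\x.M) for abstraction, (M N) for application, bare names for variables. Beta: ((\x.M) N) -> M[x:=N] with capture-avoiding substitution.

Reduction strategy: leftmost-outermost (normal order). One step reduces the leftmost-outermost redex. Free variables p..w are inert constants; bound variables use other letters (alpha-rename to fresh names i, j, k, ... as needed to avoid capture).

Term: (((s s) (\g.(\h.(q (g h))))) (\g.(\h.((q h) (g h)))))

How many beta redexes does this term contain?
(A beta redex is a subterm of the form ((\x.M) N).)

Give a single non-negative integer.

Term: (((s s) (\g.(\h.(q (g h))))) (\g.(\h.((q h) (g h)))))
  (no redexes)
Total redexes: 0

Answer: 0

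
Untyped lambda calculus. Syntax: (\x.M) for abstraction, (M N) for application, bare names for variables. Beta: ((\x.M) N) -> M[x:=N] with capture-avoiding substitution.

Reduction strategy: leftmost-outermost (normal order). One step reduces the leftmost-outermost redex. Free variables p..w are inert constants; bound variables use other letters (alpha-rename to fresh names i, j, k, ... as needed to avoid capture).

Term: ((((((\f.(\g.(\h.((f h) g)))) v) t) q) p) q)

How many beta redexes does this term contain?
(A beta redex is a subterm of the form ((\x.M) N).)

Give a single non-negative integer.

Term: ((((((\f.(\g.(\h.((f h) g)))) v) t) q) p) q)
  Redex: ((\f.(\g.(\h.((f h) g)))) v)
Total redexes: 1

Answer: 1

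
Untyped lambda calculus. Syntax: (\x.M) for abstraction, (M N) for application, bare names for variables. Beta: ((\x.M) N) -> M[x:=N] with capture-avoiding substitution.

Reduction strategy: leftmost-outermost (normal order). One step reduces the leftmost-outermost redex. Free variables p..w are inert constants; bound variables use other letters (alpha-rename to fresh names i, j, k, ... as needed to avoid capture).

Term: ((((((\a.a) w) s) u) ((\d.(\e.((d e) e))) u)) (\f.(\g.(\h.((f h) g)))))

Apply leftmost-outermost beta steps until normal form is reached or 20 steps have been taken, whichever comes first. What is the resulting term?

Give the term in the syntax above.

Answer: ((((w s) u) (\e.((u e) e))) (\f.(\g.(\h.((f h) g)))))

Derivation:
Step 0: ((((((\a.a) w) s) u) ((\d.(\e.((d e) e))) u)) (\f.(\g.(\h.((f h) g)))))
Step 1: ((((w s) u) ((\d.(\e.((d e) e))) u)) (\f.(\g.(\h.((f h) g)))))
Step 2: ((((w s) u) (\e.((u e) e))) (\f.(\g.(\h.((f h) g)))))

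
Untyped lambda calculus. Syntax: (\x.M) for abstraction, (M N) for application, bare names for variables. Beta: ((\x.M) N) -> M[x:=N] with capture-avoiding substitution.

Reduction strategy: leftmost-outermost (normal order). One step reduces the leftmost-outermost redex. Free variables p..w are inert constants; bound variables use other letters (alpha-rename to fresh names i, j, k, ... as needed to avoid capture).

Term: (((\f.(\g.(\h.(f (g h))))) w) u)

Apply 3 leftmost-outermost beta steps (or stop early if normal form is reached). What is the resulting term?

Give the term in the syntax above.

Step 0: (((\f.(\g.(\h.(f (g h))))) w) u)
Step 1: ((\g.(\h.(w (g h)))) u)
Step 2: (\h.(w (u h)))
Step 3: (normal form reached)

Answer: (\h.(w (u h)))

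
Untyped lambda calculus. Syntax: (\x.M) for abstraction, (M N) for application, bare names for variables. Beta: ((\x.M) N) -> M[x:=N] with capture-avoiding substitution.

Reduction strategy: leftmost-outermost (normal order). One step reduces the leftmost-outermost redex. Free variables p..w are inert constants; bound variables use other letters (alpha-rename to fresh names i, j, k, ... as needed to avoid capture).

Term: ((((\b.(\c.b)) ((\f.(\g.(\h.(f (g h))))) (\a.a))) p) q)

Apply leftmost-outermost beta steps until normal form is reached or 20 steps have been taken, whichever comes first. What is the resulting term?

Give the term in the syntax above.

Answer: (\h.(q h))

Derivation:
Step 0: ((((\b.(\c.b)) ((\f.(\g.(\h.(f (g h))))) (\a.a))) p) q)
Step 1: (((\c.((\f.(\g.(\h.(f (g h))))) (\a.a))) p) q)
Step 2: (((\f.(\g.(\h.(f (g h))))) (\a.a)) q)
Step 3: ((\g.(\h.((\a.a) (g h)))) q)
Step 4: (\h.((\a.a) (q h)))
Step 5: (\h.(q h))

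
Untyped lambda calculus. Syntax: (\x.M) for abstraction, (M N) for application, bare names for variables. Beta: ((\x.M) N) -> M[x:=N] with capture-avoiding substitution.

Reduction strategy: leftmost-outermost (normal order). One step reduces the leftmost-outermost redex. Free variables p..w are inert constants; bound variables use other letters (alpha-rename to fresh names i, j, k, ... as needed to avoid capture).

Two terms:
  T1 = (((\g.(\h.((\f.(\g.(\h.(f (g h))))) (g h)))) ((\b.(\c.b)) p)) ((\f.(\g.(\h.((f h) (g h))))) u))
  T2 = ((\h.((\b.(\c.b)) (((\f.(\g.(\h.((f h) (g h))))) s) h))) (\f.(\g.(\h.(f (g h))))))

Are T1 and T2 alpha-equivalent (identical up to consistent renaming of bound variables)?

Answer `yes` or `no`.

Answer: no

Derivation:
Term 1: (((\g.(\h.((\f.(\g.(\h.(f (g h))))) (g h)))) ((\b.(\c.b)) p)) ((\f.(\g.(\h.((f h) (g h))))) u))
Term 2: ((\h.((\b.(\c.b)) (((\f.(\g.(\h.((f h) (g h))))) s) h))) (\f.(\g.(\h.(f (g h))))))
Alpha-equivalence: compare structure up to binder renaming.
Result: False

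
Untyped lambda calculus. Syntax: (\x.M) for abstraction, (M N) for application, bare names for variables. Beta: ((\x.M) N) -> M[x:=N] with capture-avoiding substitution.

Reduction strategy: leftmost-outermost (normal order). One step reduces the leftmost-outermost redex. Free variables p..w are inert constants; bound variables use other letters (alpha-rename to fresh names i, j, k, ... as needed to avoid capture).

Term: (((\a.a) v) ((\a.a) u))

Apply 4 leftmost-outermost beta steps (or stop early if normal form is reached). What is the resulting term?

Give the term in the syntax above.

Step 0: (((\a.a) v) ((\a.a) u))
Step 1: (v ((\a.a) u))
Step 2: (v u)
Step 3: (normal form reached)

Answer: (v u)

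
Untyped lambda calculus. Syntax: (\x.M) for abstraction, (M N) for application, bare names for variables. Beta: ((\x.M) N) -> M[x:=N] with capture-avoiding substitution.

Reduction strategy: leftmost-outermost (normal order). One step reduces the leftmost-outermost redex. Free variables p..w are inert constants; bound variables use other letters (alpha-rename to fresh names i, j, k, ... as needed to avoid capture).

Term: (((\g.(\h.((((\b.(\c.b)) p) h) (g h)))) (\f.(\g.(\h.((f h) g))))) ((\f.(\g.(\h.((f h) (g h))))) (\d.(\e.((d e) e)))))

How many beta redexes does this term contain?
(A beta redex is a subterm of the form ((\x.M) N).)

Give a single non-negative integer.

Answer: 3

Derivation:
Term: (((\g.(\h.((((\b.(\c.b)) p) h) (g h)))) (\f.(\g.(\h.((f h) g))))) ((\f.(\g.(\h.((f h) (g h))))) (\d.(\e.((d e) e)))))
  Redex: ((\g.(\h.((((\b.(\c.b)) p) h) (g h)))) (\f.(\g.(\h.((f h) g)))))
  Redex: ((\b.(\c.b)) p)
  Redex: ((\f.(\g.(\h.((f h) (g h))))) (\d.(\e.((d e) e))))
Total redexes: 3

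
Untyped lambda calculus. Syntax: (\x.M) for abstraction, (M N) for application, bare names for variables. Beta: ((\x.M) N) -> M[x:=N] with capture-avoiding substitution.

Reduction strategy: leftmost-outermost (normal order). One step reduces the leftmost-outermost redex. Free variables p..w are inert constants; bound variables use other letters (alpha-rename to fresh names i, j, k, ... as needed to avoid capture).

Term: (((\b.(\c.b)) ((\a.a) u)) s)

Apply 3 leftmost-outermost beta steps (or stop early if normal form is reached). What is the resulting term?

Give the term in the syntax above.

Step 0: (((\b.(\c.b)) ((\a.a) u)) s)
Step 1: ((\c.((\a.a) u)) s)
Step 2: ((\a.a) u)
Step 3: u

Answer: u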